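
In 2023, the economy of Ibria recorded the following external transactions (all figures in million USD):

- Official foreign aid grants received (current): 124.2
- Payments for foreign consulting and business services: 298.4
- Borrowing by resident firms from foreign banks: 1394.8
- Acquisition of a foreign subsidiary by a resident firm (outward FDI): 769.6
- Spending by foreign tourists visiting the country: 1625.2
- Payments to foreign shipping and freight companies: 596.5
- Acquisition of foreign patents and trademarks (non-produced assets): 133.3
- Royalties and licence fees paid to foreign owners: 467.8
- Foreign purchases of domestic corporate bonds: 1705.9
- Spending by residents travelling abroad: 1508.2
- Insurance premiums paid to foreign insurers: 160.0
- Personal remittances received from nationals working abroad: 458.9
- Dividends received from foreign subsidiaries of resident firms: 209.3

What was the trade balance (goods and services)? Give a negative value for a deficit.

Services: -596.5 - 160.0 - 1508.2 - 467.8 + 1625.2 - 298.4 = -1405.7
Trade balance = 0.0 + (-1405.7) = -1405.7
(Excluded from the trade balance — secondary income: official foreign aid grants received (current) 124.2, personal remittances received from nationals working abroad 458.9; financial account: borrowing by resident firms from foreign banks 1394.8, acquisition of a foreign subsidiary by a resident firm (outward FDI) 769.6, foreign purchases of domestic corporate bonds 1705.9; capital account: acquisition of foreign patents and trademarks (non-produced assets) 133.3; primary income: dividends received from foreign subsidiaries of resident firms 209.3.)

-1405.7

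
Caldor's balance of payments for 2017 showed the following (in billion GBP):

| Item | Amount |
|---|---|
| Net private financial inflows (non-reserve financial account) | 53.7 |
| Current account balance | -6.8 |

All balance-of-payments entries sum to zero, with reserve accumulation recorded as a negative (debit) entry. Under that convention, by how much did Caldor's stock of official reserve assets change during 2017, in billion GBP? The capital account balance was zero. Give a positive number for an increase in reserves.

Official reserve transactions balance = -((-6.8) + 53.7) = -46.9
An accumulation of reserves is recorded as a debit (negative entry), so the change in the stock of reserves is the negative of that balance.
Change in official reserves = -(-46.9) = 46.9

46.9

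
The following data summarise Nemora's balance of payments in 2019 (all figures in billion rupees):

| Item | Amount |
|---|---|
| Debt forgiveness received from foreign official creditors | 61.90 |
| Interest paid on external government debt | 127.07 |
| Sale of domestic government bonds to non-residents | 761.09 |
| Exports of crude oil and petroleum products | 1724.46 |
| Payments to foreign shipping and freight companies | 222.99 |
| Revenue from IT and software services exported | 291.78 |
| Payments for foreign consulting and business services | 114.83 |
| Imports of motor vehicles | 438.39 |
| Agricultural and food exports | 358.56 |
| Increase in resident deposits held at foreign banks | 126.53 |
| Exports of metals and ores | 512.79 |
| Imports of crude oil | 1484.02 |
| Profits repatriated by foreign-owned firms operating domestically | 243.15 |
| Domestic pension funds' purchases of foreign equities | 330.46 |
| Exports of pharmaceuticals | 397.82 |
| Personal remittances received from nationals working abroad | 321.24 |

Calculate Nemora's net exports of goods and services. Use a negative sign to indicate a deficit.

1025.18

Goods: 1724.46 - 1484.02 + 358.56 - 438.39 + 512.79 + 397.82 = 1071.22
Services: -114.83 + 291.78 - 222.99 = -46.04
Trade balance = 1071.22 + (-46.04) = 1025.18
(Excluded from the trade balance — capital account: debt forgiveness received from foreign official creditors 61.90; primary income: interest paid on external government debt 127.07, profits repatriated by foreign-owned firms operating domestically 243.15; financial account: sale of domestic government bonds to non-residents 761.09, increase in resident deposits held at foreign banks 126.53, domestic pension funds' purchases of foreign equities 330.46; secondary income: personal remittances received from nationals working abroad 321.24.)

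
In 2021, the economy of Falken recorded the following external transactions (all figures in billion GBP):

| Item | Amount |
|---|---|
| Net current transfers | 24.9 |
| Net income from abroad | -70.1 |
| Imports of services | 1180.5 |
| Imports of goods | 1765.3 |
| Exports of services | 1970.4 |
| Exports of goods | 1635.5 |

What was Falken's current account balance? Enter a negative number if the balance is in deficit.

Goods balance = 1635.5 - 1765.3 = -129.8
Services balance = 1970.4 - 1180.5 = 789.9
Trade balance (goods + services) = -129.8 + 789.9 = 660.1
Net primary income = -70.1
Net secondary income = 24.9
Current account = 660.1 + (-70.1) + 24.9 = 614.9

614.9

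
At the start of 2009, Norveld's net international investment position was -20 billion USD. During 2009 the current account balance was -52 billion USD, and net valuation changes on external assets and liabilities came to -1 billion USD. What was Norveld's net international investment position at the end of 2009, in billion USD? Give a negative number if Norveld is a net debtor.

Change in NIIP = current account + net valuation change = -52 + (-1) = -53
End-of-year NIIP = -20 + (-53) = -73

-73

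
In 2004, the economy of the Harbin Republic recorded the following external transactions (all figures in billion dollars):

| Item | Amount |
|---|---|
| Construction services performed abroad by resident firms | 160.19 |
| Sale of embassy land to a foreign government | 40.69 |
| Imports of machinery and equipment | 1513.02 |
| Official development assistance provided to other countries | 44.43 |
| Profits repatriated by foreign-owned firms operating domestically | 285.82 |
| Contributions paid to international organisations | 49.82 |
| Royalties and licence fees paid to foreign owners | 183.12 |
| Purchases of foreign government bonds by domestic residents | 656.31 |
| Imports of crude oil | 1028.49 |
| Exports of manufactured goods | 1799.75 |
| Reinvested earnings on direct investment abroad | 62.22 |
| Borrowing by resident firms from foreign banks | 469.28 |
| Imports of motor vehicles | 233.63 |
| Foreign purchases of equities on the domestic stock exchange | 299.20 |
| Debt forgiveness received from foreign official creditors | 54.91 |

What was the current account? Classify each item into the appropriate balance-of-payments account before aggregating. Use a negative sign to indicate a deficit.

-1316.17

Goods: 1799.75 - 233.63 - 1028.49 - 1513.02 = -975.39
Services: 160.19 - 183.12 = -22.93
Primary income: 62.22 - 285.82 = -223.60
Secondary income: -44.43 - 49.82 = -94.25
Current account = (-975.39) + (-22.93) + (-223.60) + (-94.25) = -1316.17
(Excluded from the current account — capital account: sale of embassy land to a foreign government 40.69, debt forgiveness received from foreign official creditors 54.91; financial account: purchases of foreign government bonds by domestic residents 656.31, borrowing by resident firms from foreign banks 469.28, foreign purchases of equities on the domestic stock exchange 299.20.)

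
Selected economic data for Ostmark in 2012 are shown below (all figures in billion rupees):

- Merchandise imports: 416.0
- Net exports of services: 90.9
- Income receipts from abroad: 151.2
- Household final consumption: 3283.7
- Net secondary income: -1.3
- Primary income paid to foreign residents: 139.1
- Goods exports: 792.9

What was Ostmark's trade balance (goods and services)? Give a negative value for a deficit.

467.8

Goods balance = 792.9 - 416.0 = 376.9
Services balance = 90.9
Trade balance (goods + services) = 376.9 + 90.9 = 467.8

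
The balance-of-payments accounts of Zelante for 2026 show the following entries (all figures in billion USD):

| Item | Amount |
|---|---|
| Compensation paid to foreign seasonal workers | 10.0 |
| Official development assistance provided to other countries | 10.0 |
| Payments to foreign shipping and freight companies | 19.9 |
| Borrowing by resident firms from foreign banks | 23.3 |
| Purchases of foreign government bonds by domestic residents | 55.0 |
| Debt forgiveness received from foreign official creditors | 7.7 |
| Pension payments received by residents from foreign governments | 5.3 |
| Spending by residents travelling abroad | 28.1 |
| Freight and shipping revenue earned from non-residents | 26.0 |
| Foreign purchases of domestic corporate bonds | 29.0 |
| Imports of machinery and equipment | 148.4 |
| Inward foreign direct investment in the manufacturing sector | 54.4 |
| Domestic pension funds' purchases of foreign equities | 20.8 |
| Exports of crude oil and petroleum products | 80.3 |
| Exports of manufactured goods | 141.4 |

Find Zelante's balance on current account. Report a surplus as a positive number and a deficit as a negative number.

36.6

Goods: 141.4 - 148.4 + 80.3 = 73.3
Services: 26.0 - 19.9 - 28.1 = -22.0
Primary income: -10.0
Secondary income: 5.3 - 10.0 = -4.7
Current account = 73.3 + (-22.0) + (-10.0) + (-4.7) = 36.6
(Excluded from the current account — financial account: borrowing by resident firms from foreign banks 23.3, purchases of foreign government bonds by domestic residents 55.0, foreign purchases of domestic corporate bonds 29.0, inward foreign direct investment in the manufacturing sector 54.4, domestic pension funds' purchases of foreign equities 20.8; capital account: debt forgiveness received from foreign official creditors 7.7.)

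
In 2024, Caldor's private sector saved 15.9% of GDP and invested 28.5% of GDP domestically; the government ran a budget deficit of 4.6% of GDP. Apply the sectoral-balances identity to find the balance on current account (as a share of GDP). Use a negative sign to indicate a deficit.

-17.2

By the sectoral-balances identity, CA = (S_private - I) + (T - G).
Private balance = 15.9 - 28.5 = -12.6
Government balance (T - G) = -4.6
CA = -12.6 + (-4.6) = -17.2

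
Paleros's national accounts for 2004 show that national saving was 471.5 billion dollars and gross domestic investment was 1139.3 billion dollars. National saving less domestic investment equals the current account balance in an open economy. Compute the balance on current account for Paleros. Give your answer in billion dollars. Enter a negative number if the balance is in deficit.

-667.8

CA = S - I = 471.5 - 1139.3 = -667.8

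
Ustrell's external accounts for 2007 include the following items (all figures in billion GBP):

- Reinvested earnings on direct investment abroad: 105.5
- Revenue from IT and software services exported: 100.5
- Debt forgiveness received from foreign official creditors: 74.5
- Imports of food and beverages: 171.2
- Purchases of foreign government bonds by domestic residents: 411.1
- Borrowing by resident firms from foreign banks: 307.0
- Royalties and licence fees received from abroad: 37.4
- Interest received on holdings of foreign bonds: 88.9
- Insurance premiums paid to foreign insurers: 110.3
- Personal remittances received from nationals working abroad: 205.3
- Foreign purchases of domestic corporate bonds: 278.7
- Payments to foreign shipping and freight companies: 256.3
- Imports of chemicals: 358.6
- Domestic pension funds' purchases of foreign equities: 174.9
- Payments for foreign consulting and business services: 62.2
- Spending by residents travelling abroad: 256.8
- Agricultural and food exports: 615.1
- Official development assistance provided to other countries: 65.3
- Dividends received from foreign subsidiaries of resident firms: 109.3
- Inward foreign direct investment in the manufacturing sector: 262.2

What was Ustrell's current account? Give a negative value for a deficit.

Goods: 615.1 - 171.2 - 358.6 = 85.3
Services: 37.4 - 256.3 - 256.8 - 62.2 - 110.3 + 100.5 = -547.7
Primary income: 105.5 + 88.9 + 109.3 = 303.7
Secondary income: 205.3 - 65.3 = 140.0
Current account = 85.3 + (-547.7) + 303.7 + 140.0 = -18.7
(Excluded from the current account — capital account: debt forgiveness received from foreign official creditors 74.5; financial account: purchases of foreign government bonds by domestic residents 411.1, borrowing by resident firms from foreign banks 307.0, foreign purchases of domestic corporate bonds 278.7, domestic pension funds' purchases of foreign equities 174.9, inward foreign direct investment in the manufacturing sector 262.2.)

-18.7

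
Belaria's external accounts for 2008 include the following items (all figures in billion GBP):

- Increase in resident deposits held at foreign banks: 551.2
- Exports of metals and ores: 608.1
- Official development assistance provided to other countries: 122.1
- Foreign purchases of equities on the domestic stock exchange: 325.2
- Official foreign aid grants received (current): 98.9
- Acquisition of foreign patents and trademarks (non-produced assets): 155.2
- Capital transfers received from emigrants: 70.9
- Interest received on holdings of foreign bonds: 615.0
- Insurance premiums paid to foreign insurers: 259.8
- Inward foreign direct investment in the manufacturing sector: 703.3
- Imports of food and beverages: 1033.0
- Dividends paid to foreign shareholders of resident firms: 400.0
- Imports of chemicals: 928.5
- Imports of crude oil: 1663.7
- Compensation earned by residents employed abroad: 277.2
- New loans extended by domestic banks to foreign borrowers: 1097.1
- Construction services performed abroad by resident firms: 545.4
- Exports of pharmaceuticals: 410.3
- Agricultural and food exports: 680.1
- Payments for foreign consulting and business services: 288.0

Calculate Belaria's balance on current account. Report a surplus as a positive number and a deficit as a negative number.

-1460.1

Goods: -1663.7 + 608.1 - 928.5 + 410.3 + 680.1 - 1033.0 = -1926.7
Services: -259.8 + 545.4 - 288.0 = -2.4
Primary income: 277.2 - 400.0 + 615.0 = 492.2
Secondary income: 98.9 - 122.1 = -23.2
Current account = (-1926.7) + (-2.4) + 492.2 + (-23.2) = -1460.1
(Excluded from the current account — financial account: increase in resident deposits held at foreign banks 551.2, foreign purchases of equities on the domestic stock exchange 325.2, inward foreign direct investment in the manufacturing sector 703.3, new loans extended by domestic banks to foreign borrowers 1097.1; capital account: acquisition of foreign patents and trademarks (non-produced assets) 155.2, capital transfers received from emigrants 70.9.)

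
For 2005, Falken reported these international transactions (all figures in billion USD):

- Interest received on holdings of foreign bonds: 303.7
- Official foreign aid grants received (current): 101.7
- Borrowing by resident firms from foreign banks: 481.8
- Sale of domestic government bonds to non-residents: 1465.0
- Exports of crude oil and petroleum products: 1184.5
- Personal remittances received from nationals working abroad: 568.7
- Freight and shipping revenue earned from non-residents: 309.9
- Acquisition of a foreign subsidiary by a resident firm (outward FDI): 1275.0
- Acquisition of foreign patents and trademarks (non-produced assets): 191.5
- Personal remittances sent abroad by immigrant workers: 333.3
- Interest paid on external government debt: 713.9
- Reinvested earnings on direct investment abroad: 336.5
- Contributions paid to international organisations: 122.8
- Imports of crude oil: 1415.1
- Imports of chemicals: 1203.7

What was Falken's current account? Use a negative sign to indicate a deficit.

-983.8

Goods: 1184.5 - 1203.7 - 1415.1 = -1434.3
Services: 309.9
Primary income: -713.9 + 336.5 + 303.7 = -73.7
Secondary income: 101.7 - 122.8 + 568.7 - 333.3 = 214.3
Current account = (-1434.3) + 309.9 + (-73.7) + 214.3 = -983.8
(Excluded from the current account — financial account: borrowing by resident firms from foreign banks 481.8, sale of domestic government bonds to non-residents 1465.0, acquisition of a foreign subsidiary by a resident firm (outward FDI) 1275.0; capital account: acquisition of foreign patents and trademarks (non-produced assets) 191.5.)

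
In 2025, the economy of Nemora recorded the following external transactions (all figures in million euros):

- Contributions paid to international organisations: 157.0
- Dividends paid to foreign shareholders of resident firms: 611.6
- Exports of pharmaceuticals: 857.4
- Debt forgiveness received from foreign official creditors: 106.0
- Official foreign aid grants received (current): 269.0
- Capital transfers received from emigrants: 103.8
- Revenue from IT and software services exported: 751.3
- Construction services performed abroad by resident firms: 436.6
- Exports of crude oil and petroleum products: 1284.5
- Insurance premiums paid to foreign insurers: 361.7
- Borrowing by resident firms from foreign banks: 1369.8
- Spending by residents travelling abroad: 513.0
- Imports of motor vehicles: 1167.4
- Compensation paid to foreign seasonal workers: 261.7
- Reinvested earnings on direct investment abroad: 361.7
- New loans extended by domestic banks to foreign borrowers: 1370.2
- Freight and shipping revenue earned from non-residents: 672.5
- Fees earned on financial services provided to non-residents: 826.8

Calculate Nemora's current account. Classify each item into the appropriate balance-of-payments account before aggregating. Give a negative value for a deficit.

2387.4

Goods: 857.4 + 1284.5 - 1167.4 = 974.5
Services: 826.8 + 672.5 + 436.6 + 751.3 - 513.0 - 361.7 = 1812.5
Primary income: -611.6 - 261.7 + 361.7 = -511.6
Secondary income: 269.0 - 157.0 = 112.0
Current account = 974.5 + 1812.5 + (-511.6) + 112.0 = 2387.4
(Excluded from the current account — capital account: debt forgiveness received from foreign official creditors 106.0, capital transfers received from emigrants 103.8; financial account: borrowing by resident firms from foreign banks 1369.8, new loans extended by domestic banks to foreign borrowers 1370.2.)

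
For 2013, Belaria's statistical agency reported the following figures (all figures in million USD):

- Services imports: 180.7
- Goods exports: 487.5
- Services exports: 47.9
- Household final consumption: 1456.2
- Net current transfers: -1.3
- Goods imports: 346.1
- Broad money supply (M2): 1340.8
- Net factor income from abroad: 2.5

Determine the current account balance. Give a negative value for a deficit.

9.8

Goods balance = 487.5 - 346.1 = 141.4
Services balance = 47.9 - 180.7 = -132.8
Trade balance (goods + services) = 141.4 + (-132.8) = 8.6
Net primary income = 2.5
Net secondary income = -1.3
Current account = 8.6 + 2.5 + (-1.3) = 9.8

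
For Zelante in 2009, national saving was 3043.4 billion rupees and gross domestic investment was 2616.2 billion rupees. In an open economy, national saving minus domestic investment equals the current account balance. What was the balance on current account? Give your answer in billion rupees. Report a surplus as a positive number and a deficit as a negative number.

427.2

S - I = CA (net lending to the rest of the world).
CA = S - I = 3043.4 - 2616.2 = 427.2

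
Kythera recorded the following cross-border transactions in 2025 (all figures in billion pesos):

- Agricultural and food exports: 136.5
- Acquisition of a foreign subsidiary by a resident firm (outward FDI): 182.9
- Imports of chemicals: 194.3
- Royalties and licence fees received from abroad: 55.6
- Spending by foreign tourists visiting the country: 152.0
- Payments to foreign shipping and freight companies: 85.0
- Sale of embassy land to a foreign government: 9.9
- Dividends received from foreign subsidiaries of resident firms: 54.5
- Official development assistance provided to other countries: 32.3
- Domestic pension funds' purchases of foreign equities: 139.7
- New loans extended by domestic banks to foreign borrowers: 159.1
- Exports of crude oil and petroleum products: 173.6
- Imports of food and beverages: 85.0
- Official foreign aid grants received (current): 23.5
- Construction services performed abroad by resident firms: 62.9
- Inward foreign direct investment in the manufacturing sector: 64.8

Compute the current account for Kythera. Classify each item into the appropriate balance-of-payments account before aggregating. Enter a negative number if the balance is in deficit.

Goods: 173.6 - 85.0 - 194.3 + 136.5 = 30.8
Services: 62.9 - 85.0 + 152.0 + 55.6 = 185.5
Primary income: 54.5
Secondary income: 23.5 - 32.3 = -8.8
Current account = 30.8 + 185.5 + 54.5 + (-8.8) = 262.0
(Excluded from the current account — financial account: acquisition of a foreign subsidiary by a resident firm (outward FDI) 182.9, domestic pension funds' purchases of foreign equities 139.7, new loans extended by domestic banks to foreign borrowers 159.1, inward foreign direct investment in the manufacturing sector 64.8; capital account: sale of embassy land to a foreign government 9.9.)

262.0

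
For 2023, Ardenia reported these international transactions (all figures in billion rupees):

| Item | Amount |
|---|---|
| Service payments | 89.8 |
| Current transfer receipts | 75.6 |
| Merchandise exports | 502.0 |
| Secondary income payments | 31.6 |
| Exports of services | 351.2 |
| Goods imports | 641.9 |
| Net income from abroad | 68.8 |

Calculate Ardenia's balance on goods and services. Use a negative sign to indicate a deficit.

Goods balance = 502.0 - 641.9 = -139.9
Services balance = 351.2 - 89.8 = 261.4
Trade balance (goods + services) = -139.9 + 261.4 = 121.5

121.5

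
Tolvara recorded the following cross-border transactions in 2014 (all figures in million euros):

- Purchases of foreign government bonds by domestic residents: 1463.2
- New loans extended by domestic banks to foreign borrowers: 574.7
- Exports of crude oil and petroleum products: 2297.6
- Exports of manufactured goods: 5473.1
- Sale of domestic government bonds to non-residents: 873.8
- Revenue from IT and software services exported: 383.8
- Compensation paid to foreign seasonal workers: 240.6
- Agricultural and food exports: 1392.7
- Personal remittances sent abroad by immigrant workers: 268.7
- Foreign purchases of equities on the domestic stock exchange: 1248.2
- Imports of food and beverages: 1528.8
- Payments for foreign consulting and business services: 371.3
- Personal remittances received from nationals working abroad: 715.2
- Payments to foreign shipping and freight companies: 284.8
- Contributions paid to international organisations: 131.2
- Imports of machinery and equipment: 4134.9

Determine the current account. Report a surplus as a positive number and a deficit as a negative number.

3302.1

Goods: -4134.9 + 1392.7 + 2297.6 - 1528.8 + 5473.1 = 3499.7
Services: 383.8 - 284.8 - 371.3 = -272.3
Primary income: -240.6
Secondary income: 715.2 - 131.2 - 268.7 = 315.3
Current account = 3499.7 + (-272.3) + (-240.6) + 315.3 = 3302.1
(Excluded from the current account — financial account: purchases of foreign government bonds by domestic residents 1463.2, new loans extended by domestic banks to foreign borrowers 574.7, sale of domestic government bonds to non-residents 873.8, foreign purchases of equities on the domestic stock exchange 1248.2.)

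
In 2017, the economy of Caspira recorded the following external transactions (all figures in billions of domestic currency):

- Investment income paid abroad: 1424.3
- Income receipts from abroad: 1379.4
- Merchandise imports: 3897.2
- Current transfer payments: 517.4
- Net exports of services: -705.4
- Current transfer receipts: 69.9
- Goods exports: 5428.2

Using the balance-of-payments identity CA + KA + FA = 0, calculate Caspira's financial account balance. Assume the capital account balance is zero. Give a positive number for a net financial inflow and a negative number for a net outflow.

Goods balance = 5428.2 - 3897.2 = 1531.0
Services balance = -705.4
Trade balance (goods + services) = 1531.0 + (-705.4) = 825.6
Net primary income = 1379.4 - 1424.3 = -44.9
Net secondary income = 69.9 - 517.4 = -447.5
Current account = 825.6 + (-44.9) + (-447.5) = 333.2
Financial account = -(333.2) = -333.2

-333.2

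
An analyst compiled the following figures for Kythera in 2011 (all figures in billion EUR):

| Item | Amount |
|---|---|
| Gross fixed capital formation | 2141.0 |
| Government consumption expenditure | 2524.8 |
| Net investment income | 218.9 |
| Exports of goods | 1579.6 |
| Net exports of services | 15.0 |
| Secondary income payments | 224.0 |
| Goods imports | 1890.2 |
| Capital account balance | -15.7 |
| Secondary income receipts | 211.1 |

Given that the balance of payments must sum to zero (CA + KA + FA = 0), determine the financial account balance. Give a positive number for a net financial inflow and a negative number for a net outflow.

Goods balance = 1579.6 - 1890.2 = -310.6
Services balance = 15.0
Trade balance (goods + services) = -310.6 + 15.0 = -295.6
Net primary income = 218.9
Net secondary income = 211.1 - 224.0 = -12.9
Current account = -295.6 + 218.9 + (-12.9) = -89.6
Financial account = -(-89.6 + (-15.7)) = 105.3

105.3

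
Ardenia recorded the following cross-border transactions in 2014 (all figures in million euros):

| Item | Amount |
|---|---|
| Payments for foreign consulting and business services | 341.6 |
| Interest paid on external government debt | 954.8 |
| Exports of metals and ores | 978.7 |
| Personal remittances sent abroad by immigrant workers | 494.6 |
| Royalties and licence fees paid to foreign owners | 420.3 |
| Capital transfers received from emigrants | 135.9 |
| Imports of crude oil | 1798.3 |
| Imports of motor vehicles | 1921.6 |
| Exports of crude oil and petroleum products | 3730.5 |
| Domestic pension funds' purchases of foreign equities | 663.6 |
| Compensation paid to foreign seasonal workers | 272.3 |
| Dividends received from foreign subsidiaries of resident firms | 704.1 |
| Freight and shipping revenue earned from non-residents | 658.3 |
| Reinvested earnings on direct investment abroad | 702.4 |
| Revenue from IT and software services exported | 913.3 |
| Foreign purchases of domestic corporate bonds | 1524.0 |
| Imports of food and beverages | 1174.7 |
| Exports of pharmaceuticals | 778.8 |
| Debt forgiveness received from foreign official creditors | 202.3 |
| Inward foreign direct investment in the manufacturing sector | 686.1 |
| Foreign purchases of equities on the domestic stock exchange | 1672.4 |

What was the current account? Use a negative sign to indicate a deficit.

Goods: -1798.3 - 1174.7 + 978.7 + 778.8 - 1921.6 + 3730.5 = 593.4
Services: 658.3 + 913.3 - 341.6 - 420.3 = 809.7
Primary income: -954.8 + 704.1 + 702.4 - 272.3 = 179.4
Secondary income: -494.6
Current account = 593.4 + 809.7 + 179.4 + (-494.6) = 1087.9
(Excluded from the current account — capital account: capital transfers received from emigrants 135.9, debt forgiveness received from foreign official creditors 202.3; financial account: domestic pension funds' purchases of foreign equities 663.6, foreign purchases of domestic corporate bonds 1524.0, inward foreign direct investment in the manufacturing sector 686.1, foreign purchases of equities on the domestic stock exchange 1672.4.)

1087.9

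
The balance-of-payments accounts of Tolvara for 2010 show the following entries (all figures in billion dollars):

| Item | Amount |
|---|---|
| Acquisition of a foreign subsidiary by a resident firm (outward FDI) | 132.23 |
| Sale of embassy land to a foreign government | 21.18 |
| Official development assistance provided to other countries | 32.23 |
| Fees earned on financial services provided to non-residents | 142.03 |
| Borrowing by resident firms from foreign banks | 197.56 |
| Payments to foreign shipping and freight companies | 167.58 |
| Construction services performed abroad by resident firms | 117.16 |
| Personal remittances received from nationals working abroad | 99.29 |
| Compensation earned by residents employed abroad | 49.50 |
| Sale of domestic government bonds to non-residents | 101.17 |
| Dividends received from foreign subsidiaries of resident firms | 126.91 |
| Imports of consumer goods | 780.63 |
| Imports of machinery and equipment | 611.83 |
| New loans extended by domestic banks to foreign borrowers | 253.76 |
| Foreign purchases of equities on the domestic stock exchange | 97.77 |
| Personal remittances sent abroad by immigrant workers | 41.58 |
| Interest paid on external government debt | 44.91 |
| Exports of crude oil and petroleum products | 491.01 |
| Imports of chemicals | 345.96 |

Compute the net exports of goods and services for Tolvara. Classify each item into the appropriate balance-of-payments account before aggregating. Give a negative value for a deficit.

Goods: -345.96 - 611.83 - 780.63 + 491.01 = -1247.41
Services: 117.16 + 142.03 - 167.58 = 91.61
Trade balance = -1247.41 + 91.61 = -1155.80
(Excluded from the trade balance — financial account: acquisition of a foreign subsidiary by a resident firm (outward FDI) 132.23, borrowing by resident firms from foreign banks 197.56, sale of domestic government bonds to non-residents 101.17, new loans extended by domestic banks to foreign borrowers 253.76, foreign purchases of equities on the domestic stock exchange 97.77; capital account: sale of embassy land to a foreign government 21.18; secondary income: official development assistance provided to other countries 32.23, personal remittances received from nationals working abroad 99.29, personal remittances sent abroad by immigrant workers 41.58; primary income: compensation earned by residents employed abroad 49.50, dividends received from foreign subsidiaries of resident firms 126.91, interest paid on external government debt 44.91.)

-1155.80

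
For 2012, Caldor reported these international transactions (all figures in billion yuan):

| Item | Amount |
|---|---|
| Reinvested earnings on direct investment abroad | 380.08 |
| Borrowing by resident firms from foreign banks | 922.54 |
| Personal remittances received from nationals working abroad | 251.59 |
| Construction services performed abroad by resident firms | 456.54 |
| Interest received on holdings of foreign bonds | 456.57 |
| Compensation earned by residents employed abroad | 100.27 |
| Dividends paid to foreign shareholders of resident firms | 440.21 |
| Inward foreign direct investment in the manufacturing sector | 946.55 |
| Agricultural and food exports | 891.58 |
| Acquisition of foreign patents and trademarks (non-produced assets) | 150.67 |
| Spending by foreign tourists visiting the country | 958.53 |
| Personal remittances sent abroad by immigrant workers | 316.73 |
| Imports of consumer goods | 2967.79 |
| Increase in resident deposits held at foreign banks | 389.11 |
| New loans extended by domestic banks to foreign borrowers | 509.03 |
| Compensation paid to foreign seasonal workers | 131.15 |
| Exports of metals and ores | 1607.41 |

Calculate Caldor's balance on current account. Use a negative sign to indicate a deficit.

1246.69

Goods: -2967.79 + 891.58 + 1607.41 = -468.80
Services: 958.53 + 456.54 = 1415.07
Primary income: 380.08 + 100.27 - 131.15 - 440.21 + 456.57 = 365.56
Secondary income: -316.73 + 251.59 = -65.14
Current account = (-468.80) + 1415.07 + 365.56 + (-65.14) = 1246.69
(Excluded from the current account — financial account: borrowing by resident firms from foreign banks 922.54, inward foreign direct investment in the manufacturing sector 946.55, increase in resident deposits held at foreign banks 389.11, new loans extended by domestic banks to foreign borrowers 509.03; capital account: acquisition of foreign patents and trademarks (non-produced assets) 150.67.)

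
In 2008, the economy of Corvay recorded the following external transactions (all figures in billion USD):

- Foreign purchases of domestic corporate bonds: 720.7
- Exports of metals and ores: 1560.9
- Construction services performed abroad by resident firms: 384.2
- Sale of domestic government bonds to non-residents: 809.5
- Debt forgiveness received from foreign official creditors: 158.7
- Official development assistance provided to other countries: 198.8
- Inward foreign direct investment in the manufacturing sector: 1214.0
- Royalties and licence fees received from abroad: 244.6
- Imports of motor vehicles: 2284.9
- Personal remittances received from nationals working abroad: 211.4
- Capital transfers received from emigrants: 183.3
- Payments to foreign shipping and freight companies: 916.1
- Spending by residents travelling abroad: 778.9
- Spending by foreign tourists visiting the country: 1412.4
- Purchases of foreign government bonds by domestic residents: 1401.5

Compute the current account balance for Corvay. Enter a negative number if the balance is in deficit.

Goods: -2284.9 + 1560.9 = -724.0
Services: 244.6 + 1412.4 + 384.2 - 778.9 - 916.1 = 346.2
Secondary income: 211.4 - 198.8 = 12.6
Current account = (-724.0) + 346.2 + 12.6 = -365.2
(Excluded from the current account — financial account: foreign purchases of domestic corporate bonds 720.7, sale of domestic government bonds to non-residents 809.5, inward foreign direct investment in the manufacturing sector 1214.0, purchases of foreign government bonds by domestic residents 1401.5; capital account: debt forgiveness received from foreign official creditors 158.7, capital transfers received from emigrants 183.3.)

-365.2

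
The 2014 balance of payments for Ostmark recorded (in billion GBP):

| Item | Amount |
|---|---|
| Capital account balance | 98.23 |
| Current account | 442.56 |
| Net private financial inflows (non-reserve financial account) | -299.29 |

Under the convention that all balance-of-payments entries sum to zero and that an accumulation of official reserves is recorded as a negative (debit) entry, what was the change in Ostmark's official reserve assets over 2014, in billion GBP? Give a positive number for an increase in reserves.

241.50

Official reserve transactions balance = -(442.56 + 98.23 + (-299.29)) = -241.50
An accumulation of reserves is recorded as a debit (negative entry), so the change in the stock of reserves is the negative of that balance.
Change in official reserves = -(-241.50) = 241.50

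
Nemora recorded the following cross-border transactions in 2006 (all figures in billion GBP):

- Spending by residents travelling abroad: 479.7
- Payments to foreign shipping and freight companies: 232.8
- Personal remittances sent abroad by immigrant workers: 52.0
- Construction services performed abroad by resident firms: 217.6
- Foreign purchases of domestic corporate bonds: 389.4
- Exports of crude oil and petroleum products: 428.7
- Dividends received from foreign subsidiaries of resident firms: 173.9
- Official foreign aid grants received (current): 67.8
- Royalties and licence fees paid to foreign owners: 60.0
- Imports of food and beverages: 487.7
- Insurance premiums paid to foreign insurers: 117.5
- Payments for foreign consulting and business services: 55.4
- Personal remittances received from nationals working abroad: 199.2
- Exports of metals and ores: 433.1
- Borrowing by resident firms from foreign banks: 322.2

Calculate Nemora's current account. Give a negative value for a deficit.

Goods: 433.1 - 487.7 + 428.7 = 374.1
Services: -55.4 - 479.7 - 232.8 + 217.6 - 60.0 - 117.5 = -727.8
Primary income: 173.9
Secondary income: 199.2 + 67.8 - 52.0 = 215.0
Current account = 374.1 + (-727.8) + 173.9 + 215.0 = 35.2
(Excluded from the current account — financial account: foreign purchases of domestic corporate bonds 389.4, borrowing by resident firms from foreign banks 322.2.)

35.2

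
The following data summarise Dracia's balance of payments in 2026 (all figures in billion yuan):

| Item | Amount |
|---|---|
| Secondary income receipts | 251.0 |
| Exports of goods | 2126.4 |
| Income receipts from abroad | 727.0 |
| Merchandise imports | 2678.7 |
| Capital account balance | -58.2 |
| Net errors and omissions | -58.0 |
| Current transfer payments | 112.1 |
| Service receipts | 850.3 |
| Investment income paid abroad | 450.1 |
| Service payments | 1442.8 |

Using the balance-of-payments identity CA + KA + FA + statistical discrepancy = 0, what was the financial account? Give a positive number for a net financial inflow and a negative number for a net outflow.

Goods balance = 2126.4 - 2678.7 = -552.3
Services balance = 850.3 - 1442.8 = -592.5
Trade balance (goods + services) = -552.3 + (-592.5) = -1144.8
Net primary income = 727.0 - 450.1 = 276.9
Net secondary income = 251.0 - 112.1 = 138.9
Current account = -1144.8 + 276.9 + 138.9 = -729.0
Financial account = -(-729.0 + (-58.2) + (-58.0)) = 845.2

845.2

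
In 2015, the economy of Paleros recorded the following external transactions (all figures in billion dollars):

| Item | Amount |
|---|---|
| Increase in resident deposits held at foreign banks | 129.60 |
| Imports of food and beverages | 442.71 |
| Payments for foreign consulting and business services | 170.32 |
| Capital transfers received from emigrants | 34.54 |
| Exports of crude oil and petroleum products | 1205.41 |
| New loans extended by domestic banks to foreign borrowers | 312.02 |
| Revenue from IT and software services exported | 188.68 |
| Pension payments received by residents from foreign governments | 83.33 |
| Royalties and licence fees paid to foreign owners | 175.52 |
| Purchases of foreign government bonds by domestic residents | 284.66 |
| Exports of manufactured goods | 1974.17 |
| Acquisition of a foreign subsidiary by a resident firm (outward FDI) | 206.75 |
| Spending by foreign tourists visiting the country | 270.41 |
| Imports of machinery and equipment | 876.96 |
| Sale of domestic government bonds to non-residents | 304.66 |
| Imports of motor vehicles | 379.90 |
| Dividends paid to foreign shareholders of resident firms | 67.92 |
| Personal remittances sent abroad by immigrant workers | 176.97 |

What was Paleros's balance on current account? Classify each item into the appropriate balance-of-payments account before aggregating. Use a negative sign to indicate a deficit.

1431.70

Goods: -876.96 + 1205.41 - 442.71 + 1974.17 - 379.90 = 1480.01
Services: -175.52 + 270.41 + 188.68 - 170.32 = 113.25
Primary income: -67.92
Secondary income: -176.97 + 83.33 = -93.64
Current account = 1480.01 + 113.25 + (-67.92) + (-93.64) = 1431.70
(Excluded from the current account — financial account: increase in resident deposits held at foreign banks 129.60, new loans extended by domestic banks to foreign borrowers 312.02, purchases of foreign government bonds by domestic residents 284.66, acquisition of a foreign subsidiary by a resident firm (outward FDI) 206.75, sale of domestic government bonds to non-residents 304.66; capital account: capital transfers received from emigrants 34.54.)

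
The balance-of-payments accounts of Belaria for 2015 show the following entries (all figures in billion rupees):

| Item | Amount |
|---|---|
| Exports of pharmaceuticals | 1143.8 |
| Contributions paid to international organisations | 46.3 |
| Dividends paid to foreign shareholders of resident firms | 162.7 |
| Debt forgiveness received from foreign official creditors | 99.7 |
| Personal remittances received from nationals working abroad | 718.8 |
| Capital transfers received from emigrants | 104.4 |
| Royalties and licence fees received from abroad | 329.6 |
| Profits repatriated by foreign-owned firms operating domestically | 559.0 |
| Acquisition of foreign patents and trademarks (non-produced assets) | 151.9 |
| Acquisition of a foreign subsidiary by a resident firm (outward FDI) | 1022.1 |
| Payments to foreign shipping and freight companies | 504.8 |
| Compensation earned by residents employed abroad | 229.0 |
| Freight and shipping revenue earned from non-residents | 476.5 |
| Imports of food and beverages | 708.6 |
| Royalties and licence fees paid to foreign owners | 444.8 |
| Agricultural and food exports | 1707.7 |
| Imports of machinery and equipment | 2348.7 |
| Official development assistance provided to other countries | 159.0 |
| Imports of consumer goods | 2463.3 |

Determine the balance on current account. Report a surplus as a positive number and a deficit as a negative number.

Goods: -2463.3 + 1707.7 + 1143.8 - 2348.7 - 708.6 = -2669.1
Services: -444.8 - 504.8 + 476.5 + 329.6 = -143.5
Primary income: -559.0 - 162.7 + 229.0 = -492.7
Secondary income: 718.8 - 46.3 - 159.0 = 513.5
Current account = (-2669.1) + (-143.5) + (-492.7) + 513.5 = -2791.8
(Excluded from the current account — capital account: debt forgiveness received from foreign official creditors 99.7, capital transfers received from emigrants 104.4, acquisition of foreign patents and trademarks (non-produced assets) 151.9; financial account: acquisition of a foreign subsidiary by a resident firm (outward FDI) 1022.1.)

-2791.8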